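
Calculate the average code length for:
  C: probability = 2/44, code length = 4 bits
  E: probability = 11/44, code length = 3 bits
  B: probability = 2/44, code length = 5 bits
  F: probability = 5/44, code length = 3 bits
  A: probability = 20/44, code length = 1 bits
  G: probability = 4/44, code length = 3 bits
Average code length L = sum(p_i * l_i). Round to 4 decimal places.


Weighted contributions p_i * l_i:
  C: (2/44) * 4 = 8/44
  E: (11/44) * 3 = 33/44
  B: (2/44) * 5 = 10/44
  F: (5/44) * 3 = 15/44
  A: (20/44) * 1 = 20/44
  G: (4/44) * 3 = 12/44
Sum = (8 + 33 + 10 + 15 + 20 + 12)/44 = 98/44

L = 98/44 = 2.2273 bits/symbol


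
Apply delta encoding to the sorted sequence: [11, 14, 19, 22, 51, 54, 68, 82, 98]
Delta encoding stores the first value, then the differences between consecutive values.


First value: 11
Deltas:
  14 - 11 = 3
  19 - 14 = 5
  22 - 19 = 3
  51 - 22 = 29
  54 - 51 = 3
  68 - 54 = 14
  82 - 68 = 14
  98 - 82 = 16


Delta encoded: [11, 3, 5, 3, 29, 3, 14, 14, 16]


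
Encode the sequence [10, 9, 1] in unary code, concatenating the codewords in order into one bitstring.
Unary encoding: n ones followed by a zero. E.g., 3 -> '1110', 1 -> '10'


Encode each number as n ones followed by a terminating 0:
  10 -> 11111111110 (11 bits)
  9 -> 1111111110 (10 bits)
  1 -> 10 (2 bits)
Total length = 11 + 10 + 2 = 23 bits.

Unary([10, 9, 1]) = 11111111110111111111010 (23 bits)


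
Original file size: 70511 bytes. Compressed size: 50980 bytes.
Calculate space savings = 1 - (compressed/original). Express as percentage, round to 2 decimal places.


ratio = compressed/original = 50980/70511 = 0.723008
savings = 1 - ratio = 1 - 0.723008 = 0.276992
as a percentage: 0.276992 * 100 = 27.7%

Space savings = 1 - 50980/70511 = 27.7%


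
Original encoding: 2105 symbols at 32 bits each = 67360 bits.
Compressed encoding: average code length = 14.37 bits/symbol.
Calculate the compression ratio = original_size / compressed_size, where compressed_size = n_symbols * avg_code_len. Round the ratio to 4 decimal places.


original_size = n_symbols * orig_bits = 2105 * 32 = 67360 bits
compressed_size = n_symbols * avg_code_len = 2105 * 14.37 = 30248.85 bits
ratio = original_size / compressed_size = 67360 / 30248.85 = 2.2269

Compression ratio = 2.2269


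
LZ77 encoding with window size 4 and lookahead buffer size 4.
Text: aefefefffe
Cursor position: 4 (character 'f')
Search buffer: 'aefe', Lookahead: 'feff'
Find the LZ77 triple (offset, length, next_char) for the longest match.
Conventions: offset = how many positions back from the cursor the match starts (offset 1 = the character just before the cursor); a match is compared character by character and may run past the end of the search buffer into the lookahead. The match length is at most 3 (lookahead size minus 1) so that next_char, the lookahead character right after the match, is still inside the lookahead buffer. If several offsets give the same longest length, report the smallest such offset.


Try each offset into the search buffer:
  offset=1 (pos 3, char 'e'): match length 0
  offset=2 (pos 2, char 'f'): match length 3
  offset=3 (pos 1, char 'e'): match length 0
  offset=4 (pos 0, char 'a'): match length 0
Longest match has length 3 at offset 2.
next_char = character at position 4 + 3 = 7 -> 'f'

Best match: offset=2, length=3 (matching 'fef' starting at position 2)
LZ77 triple: (2, 3, 'f')


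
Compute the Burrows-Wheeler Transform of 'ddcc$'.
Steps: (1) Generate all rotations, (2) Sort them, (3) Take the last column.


Rotations (sorted):
  0: $ddcc -> last char: c
  1: c$ddc -> last char: c
  2: cc$dd -> last char: d
  3: dcc$d -> last char: d
  4: ddcc$ -> last char: $


BWT = ccdd$


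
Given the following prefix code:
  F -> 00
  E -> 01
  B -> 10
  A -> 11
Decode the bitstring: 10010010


Decoding step by step:
Bits 10 -> B
Bits 01 -> E
Bits 00 -> F
Bits 10 -> B


Decoded message: BEFB


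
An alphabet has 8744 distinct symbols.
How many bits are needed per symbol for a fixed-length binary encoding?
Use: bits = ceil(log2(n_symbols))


log2(8744) = 13.0941
Bracket: 2^13 = 8192 < 8744 <= 2^14 = 16384
So ceil(log2(8744)) = 14

bits = ceil(log2(8744)) = ceil(13.0941) = 14 bits


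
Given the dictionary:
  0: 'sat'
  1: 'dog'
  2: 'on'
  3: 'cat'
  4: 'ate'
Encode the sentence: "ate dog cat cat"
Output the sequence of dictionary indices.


Look up each word in the dictionary:
  'ate' -> 4
  'dog' -> 1
  'cat' -> 3
  'cat' -> 3

Encoded: [4, 1, 3, 3]


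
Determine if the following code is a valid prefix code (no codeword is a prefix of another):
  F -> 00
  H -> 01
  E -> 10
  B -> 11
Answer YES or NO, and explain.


Checking each pair (does one codeword prefix another?):
  F='00' vs H='01': no prefix
  F='00' vs E='10': no prefix
  F='00' vs B='11': no prefix
  H='01' vs F='00': no prefix
  H='01' vs E='10': no prefix
  H='01' vs B='11': no prefix
  E='10' vs F='00': no prefix
  E='10' vs H='01': no prefix
  E='10' vs B='11': no prefix
  B='11' vs F='00': no prefix
  B='11' vs H='01': no prefix
  B='11' vs E='10': no prefix
No violation found over all pairs.

YES -- this is a valid prefix code. No codeword is a prefix of any other codeword.


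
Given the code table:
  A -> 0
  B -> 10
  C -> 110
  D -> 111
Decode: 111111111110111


Decoding:
111 -> D
111 -> D
111 -> D
110 -> C
111 -> D


Result: DDDCD


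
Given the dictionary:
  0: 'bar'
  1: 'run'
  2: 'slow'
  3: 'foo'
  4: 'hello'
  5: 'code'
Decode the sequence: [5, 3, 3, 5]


Look up each index in the dictionary:
  5 -> 'code'
  3 -> 'foo'
  3 -> 'foo'
  5 -> 'code'

Decoded: "code foo foo code"


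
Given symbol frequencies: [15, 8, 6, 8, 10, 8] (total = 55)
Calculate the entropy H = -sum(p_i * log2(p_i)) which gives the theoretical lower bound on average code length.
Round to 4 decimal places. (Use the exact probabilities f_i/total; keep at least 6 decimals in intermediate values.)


Per-symbol terms -p_i * log2(p_i) with p_i = f_i/55:
  p = 15/55 = 0.272727: log2(p) = -1.874469, -p*log2(p) = 0.511219
  p = 8/55 = 0.145455: log2(p) = -2.781360, -p*log2(p) = 0.404561
  p = 6/55 = 0.109091: log2(p) = -3.196397, -p*log2(p) = 0.348698
  p = 8/55 = 0.145455: log2(p) = -2.781360, -p*log2(p) = 0.404561
  p = 10/55 = 0.181818: log2(p) = -2.459432, -p*log2(p) = 0.447169
  p = 8/55 = 0.145455: log2(p) = -2.781360, -p*log2(p) = 0.404561
H = 0.511219 + 0.404561 + 0.348698 + 0.404561 + 0.447169 + 0.404561 = 2.520769

H = 2.5208 bits/symbol


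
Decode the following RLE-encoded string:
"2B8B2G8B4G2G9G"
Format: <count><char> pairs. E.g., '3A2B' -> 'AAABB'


Expanding each <count><char> pair:
  2B -> 'BB'
  8B -> 'BBBBBBBB'
  2G -> 'GG'
  8B -> 'BBBBBBBB'
  4G -> 'GGGG'
  2G -> 'GG'
  9G -> 'GGGGGGGGG'

Decoded = BBBBBBBBBBGGBBBBBBBBGGGGGGGGGGGGGGG


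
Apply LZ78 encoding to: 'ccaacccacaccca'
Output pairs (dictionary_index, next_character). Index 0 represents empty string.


LZ78 encoding steps:
Dictionary: {0: ''}
Step 1: w='' (idx 0), next='c' -> output (0, 'c'), add 'c' as idx 1
Step 2: w='c' (idx 1), next='a' -> output (1, 'a'), add 'ca' as idx 2
Step 3: w='' (idx 0), next='a' -> output (0, 'a'), add 'a' as idx 3
Step 4: w='c' (idx 1), next='c' -> output (1, 'c'), add 'cc' as idx 4
Step 5: w='ca' (idx 2), next='c' -> output (2, 'c'), add 'cac' as idx 5
Step 6: w='a' (idx 3), next='c' -> output (3, 'c'), add 'ac' as idx 6
Step 7: w='cc' (idx 4), next='a' -> output (4, 'a'), add 'cca' as idx 7


Encoded: [(0, 'c'), (1, 'a'), (0, 'a'), (1, 'c'), (2, 'c'), (3, 'c'), (4, 'a')]


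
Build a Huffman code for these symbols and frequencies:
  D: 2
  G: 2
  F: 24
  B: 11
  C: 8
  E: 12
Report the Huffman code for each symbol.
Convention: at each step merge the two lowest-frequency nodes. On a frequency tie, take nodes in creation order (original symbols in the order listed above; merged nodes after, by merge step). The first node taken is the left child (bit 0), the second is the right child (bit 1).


Huffman tree construction:
Step 1: Merge D(2) + G(2) = 4
Step 2: Merge (D+G)(4) + C(8) = 12
Step 3: Merge B(11) + E(12) = 23
Step 4: Merge ((D+G)+C)(12) + (B+E)(23) = 35
Step 5: Merge F(24) + (((D+G)+C)+(B+E))(35) = 59
Read each symbol's code off the tree from the root (left child = 0, right child = 1).

Codes:
  D: 1000 (length 4)
  G: 1001 (length 4)
  F: 0 (length 1)
  B: 110 (length 3)
  C: 101 (length 3)
  E: 111 (length 3)
Average code length: 133/59 = 2.2542 bits/symbol


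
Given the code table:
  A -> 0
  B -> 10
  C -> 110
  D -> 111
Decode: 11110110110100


Decoding:
111 -> D
10 -> B
110 -> C
110 -> C
10 -> B
0 -> A


Result: DBCCBA


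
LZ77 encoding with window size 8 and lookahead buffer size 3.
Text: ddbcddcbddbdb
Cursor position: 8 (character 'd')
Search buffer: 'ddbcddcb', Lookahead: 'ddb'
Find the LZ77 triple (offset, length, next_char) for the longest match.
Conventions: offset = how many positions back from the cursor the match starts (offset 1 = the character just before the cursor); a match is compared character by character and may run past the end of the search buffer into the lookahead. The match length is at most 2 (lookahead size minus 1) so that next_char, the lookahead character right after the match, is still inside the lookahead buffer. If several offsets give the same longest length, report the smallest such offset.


Try each offset into the search buffer:
  offset=1 (pos 7, char 'b'): match length 0
  offset=2 (pos 6, char 'c'): match length 0
  offset=3 (pos 5, char 'd'): match length 1
  offset=4 (pos 4, char 'd'): match length 2
  offset=5 (pos 3, char 'c'): match length 0
  offset=6 (pos 2, char 'b'): match length 0
  offset=7 (pos 1, char 'd'): match length 1
  offset=8 (pos 0, char 'd'): match length 2
Longest match has length 2, found at offsets 4, 8; take the smallest, offset 4.
next_char = character at position 8 + 2 = 10 -> 'b'

Best match: offset=4, length=2 (matching 'dd' starting at position 4)
LZ77 triple: (4, 2, 'b')


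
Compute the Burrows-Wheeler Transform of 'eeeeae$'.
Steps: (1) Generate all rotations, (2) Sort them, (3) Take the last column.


Rotations (sorted):
  0: $eeeeae -> last char: e
  1: ae$eeee -> last char: e
  2: e$eeeea -> last char: a
  3: eae$eee -> last char: e
  4: eeae$ee -> last char: e
  5: eeeae$e -> last char: e
  6: eeeeae$ -> last char: $


BWT = eeaeee$


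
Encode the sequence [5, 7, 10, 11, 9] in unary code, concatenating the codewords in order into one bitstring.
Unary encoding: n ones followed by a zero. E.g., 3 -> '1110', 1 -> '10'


Encode each number as n ones followed by a terminating 0:
  5 -> 111110 (6 bits)
  7 -> 11111110 (8 bits)
  10 -> 11111111110 (11 bits)
  11 -> 111111111110 (12 bits)
  9 -> 1111111110 (10 bits)
Total length = 6 + 8 + 11 + 12 + 10 = 47 bits.

Unary([5, 7, 10, 11, 9]) = 11111011111110111111111101111111111101111111110 (47 bits)


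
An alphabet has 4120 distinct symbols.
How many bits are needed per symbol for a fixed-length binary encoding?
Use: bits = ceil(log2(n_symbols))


log2(4120) = 12.0084
Bracket: 2^12 = 4096 < 4120 <= 2^13 = 8192
So ceil(log2(4120)) = 13

bits = ceil(log2(4120)) = ceil(12.0084) = 13 bits


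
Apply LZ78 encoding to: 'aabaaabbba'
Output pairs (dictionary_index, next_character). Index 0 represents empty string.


LZ78 encoding steps:
Dictionary: {0: ''}
Step 1: w='' (idx 0), next='a' -> output (0, 'a'), add 'a' as idx 1
Step 2: w='a' (idx 1), next='b' -> output (1, 'b'), add 'ab' as idx 2
Step 3: w='a' (idx 1), next='a' -> output (1, 'a'), add 'aa' as idx 3
Step 4: w='ab' (idx 2), next='b' -> output (2, 'b'), add 'abb' as idx 4
Step 5: w='' (idx 0), next='b' -> output (0, 'b'), add 'b' as idx 5
Step 6: w='a' (idx 1), end of input -> output (1, '')


Encoded: [(0, 'a'), (1, 'b'), (1, 'a'), (2, 'b'), (0, 'b'), (1, '')]


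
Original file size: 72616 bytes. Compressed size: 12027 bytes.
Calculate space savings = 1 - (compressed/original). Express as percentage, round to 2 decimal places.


ratio = compressed/original = 12027/72616 = 0.165625
savings = 1 - ratio = 1 - 0.165625 = 0.834375
as a percentage: 0.834375 * 100 = 83.44%

Space savings = 1 - 12027/72616 = 83.44%


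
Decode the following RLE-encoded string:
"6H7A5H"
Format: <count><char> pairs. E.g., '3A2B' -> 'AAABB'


Expanding each <count><char> pair:
  6H -> 'HHHHHH'
  7A -> 'AAAAAAA'
  5H -> 'HHHHH'

Decoded = HHHHHHAAAAAAAHHHHH


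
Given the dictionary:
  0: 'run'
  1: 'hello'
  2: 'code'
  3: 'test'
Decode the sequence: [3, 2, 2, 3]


Look up each index in the dictionary:
  3 -> 'test'
  2 -> 'code'
  2 -> 'code'
  3 -> 'test'

Decoded: "test code code test"


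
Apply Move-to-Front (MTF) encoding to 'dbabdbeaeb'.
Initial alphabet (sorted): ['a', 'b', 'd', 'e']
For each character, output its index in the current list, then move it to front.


MTF encoding:
'd': index 2 in ['a', 'b', 'd', 'e'] -> ['d', 'a', 'b', 'e']
'b': index 2 in ['d', 'a', 'b', 'e'] -> ['b', 'd', 'a', 'e']
'a': index 2 in ['b', 'd', 'a', 'e'] -> ['a', 'b', 'd', 'e']
'b': index 1 in ['a', 'b', 'd', 'e'] -> ['b', 'a', 'd', 'e']
'd': index 2 in ['b', 'a', 'd', 'e'] -> ['d', 'b', 'a', 'e']
'b': index 1 in ['d', 'b', 'a', 'e'] -> ['b', 'd', 'a', 'e']
'e': index 3 in ['b', 'd', 'a', 'e'] -> ['e', 'b', 'd', 'a']
'a': index 3 in ['e', 'b', 'd', 'a'] -> ['a', 'e', 'b', 'd']
'e': index 1 in ['a', 'e', 'b', 'd'] -> ['e', 'a', 'b', 'd']
'b': index 2 in ['e', 'a', 'b', 'd'] -> ['b', 'e', 'a', 'd']


Output: [2, 2, 2, 1, 2, 1, 3, 3, 1, 2]


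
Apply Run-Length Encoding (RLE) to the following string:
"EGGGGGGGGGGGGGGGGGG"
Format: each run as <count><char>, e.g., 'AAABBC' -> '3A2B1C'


Scanning runs left to right:
  i=0: run of 'E' x 1 -> '1E'
  i=1: run of 'G' x 18 -> '18G'

RLE = 1E18G


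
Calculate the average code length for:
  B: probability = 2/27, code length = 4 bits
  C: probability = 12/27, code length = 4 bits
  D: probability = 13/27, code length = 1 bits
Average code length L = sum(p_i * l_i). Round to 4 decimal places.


Weighted contributions p_i * l_i:
  B: (2/27) * 4 = 8/27
  C: (12/27) * 4 = 48/27
  D: (13/27) * 1 = 13/27
Sum = (8 + 48 + 13)/27 = 69/27

L = 69/27 = 2.5556 bits/symbol


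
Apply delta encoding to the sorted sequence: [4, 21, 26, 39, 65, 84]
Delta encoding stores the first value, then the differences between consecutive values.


First value: 4
Deltas:
  21 - 4 = 17
  26 - 21 = 5
  39 - 26 = 13
  65 - 39 = 26
  84 - 65 = 19


Delta encoded: [4, 17, 5, 13, 26, 19]


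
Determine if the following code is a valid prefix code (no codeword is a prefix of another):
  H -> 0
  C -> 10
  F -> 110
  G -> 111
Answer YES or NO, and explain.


Checking each pair (does one codeword prefix another?):
  H='0' vs C='10': no prefix
  H='0' vs F='110': no prefix
  H='0' vs G='111': no prefix
  C='10' vs H='0': no prefix
  C='10' vs F='110': no prefix
  C='10' vs G='111': no prefix
  F='110' vs H='0': no prefix
  F='110' vs C='10': no prefix
  F='110' vs G='111': no prefix
  G='111' vs H='0': no prefix
  G='111' vs C='10': no prefix
  G='111' vs F='110': no prefix
No violation found over all pairs.

YES -- this is a valid prefix code. No codeword is a prefix of any other codeword.


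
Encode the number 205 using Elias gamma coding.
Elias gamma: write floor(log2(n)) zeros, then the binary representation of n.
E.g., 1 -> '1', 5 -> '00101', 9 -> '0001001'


num_bits = floor(log2(205)) + 1 = 8
leading_zeros = num_bits - 1 = 7
binary(205) = 11001101

Elias gamma(205) = '0000000' + '11001101' = 000000011001101 (15 bits)


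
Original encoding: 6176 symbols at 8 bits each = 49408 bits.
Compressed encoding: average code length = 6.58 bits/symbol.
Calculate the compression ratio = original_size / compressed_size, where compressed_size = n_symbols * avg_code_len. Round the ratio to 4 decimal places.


original_size = n_symbols * orig_bits = 6176 * 8 = 49408 bits
compressed_size = n_symbols * avg_code_len = 6176 * 6.58 = 40638.08 bits
ratio = original_size / compressed_size = 49408 / 40638.08 = 1.2158

Compression ratio = 1.2158


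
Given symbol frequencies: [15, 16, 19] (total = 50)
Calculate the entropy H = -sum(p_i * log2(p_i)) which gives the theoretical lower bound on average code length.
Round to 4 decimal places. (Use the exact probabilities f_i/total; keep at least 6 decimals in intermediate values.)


Per-symbol terms -p_i * log2(p_i) with p_i = f_i/50:
  p = 15/50 = 0.300000: log2(p) = -1.736966, -p*log2(p) = 0.521090
  p = 16/50 = 0.320000: log2(p) = -1.643856, -p*log2(p) = 0.526034
  p = 19/50 = 0.380000: log2(p) = -1.395929, -p*log2(p) = 0.530453
H = 0.521090 + 0.526034 + 0.530453 = 1.577577

H = 1.5776 bits/symbol


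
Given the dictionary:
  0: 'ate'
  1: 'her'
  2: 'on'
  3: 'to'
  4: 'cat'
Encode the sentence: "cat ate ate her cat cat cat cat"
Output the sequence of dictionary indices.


Look up each word in the dictionary:
  'cat' -> 4
  'ate' -> 0
  'ate' -> 0
  'her' -> 1
  'cat' -> 4
  'cat' -> 4
  'cat' -> 4
  'cat' -> 4

Encoded: [4, 0, 0, 1, 4, 4, 4, 4]


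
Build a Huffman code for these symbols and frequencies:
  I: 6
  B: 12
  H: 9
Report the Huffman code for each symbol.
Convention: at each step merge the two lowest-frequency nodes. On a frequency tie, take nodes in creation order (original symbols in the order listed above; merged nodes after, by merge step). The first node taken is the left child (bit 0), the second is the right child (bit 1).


Huffman tree construction:
Step 1: Merge I(6) + H(9) = 15
Step 2: Merge B(12) + (I+H)(15) = 27
Read each symbol's code off the tree from the root (left child = 0, right child = 1).

Codes:
  I: 10 (length 2)
  B: 0 (length 1)
  H: 11 (length 2)
Average code length: 42/27 = 1.5556 bits/symbol


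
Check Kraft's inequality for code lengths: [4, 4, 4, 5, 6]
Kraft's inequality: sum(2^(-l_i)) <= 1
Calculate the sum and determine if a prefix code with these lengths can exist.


Sum = 2^(-4) + 2^(-4) + 2^(-4) + 2^(-5) + 2^(-6)
    = 0.0625 + 0.0625 + 0.0625 + 0.03125 + 0.015625
    = 15/64 = 0.234375
Since 0.234375 <= 1, Kraft's inequality IS satisfied.
A prefix code with these lengths CAN exist.

Kraft sum = 0.234375. Satisfied.


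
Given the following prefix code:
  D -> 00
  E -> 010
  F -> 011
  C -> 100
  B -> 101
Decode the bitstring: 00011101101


Decoding step by step:
Bits 00 -> D
Bits 011 -> F
Bits 101 -> B
Bits 101 -> B


Decoded message: DFBB


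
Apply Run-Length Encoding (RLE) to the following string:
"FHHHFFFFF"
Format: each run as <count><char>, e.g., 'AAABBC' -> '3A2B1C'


Scanning runs left to right:
  i=0: run of 'F' x 1 -> '1F'
  i=1: run of 'H' x 3 -> '3H'
  i=4: run of 'F' x 5 -> '5F'

RLE = 1F3H5F


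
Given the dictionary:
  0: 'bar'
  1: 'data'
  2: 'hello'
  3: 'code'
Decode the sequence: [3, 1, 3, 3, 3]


Look up each index in the dictionary:
  3 -> 'code'
  1 -> 'data'
  3 -> 'code'
  3 -> 'code'
  3 -> 'code'

Decoded: "code data code code code"


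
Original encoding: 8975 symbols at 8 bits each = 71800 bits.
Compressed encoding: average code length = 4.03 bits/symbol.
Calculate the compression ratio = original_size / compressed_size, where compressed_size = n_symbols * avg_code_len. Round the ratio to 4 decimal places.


original_size = n_symbols * orig_bits = 8975 * 8 = 71800 bits
compressed_size = n_symbols * avg_code_len = 8975 * 4.03 = 36169.25 bits
ratio = original_size / compressed_size = 71800 / 36169.25 = 1.9851

Compression ratio = 1.9851


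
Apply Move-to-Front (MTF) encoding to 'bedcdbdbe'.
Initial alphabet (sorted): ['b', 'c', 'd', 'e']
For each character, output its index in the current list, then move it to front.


MTF encoding:
'b': index 0 in ['b', 'c', 'd', 'e'] -> ['b', 'c', 'd', 'e']
'e': index 3 in ['b', 'c', 'd', 'e'] -> ['e', 'b', 'c', 'd']
'd': index 3 in ['e', 'b', 'c', 'd'] -> ['d', 'e', 'b', 'c']
'c': index 3 in ['d', 'e', 'b', 'c'] -> ['c', 'd', 'e', 'b']
'd': index 1 in ['c', 'd', 'e', 'b'] -> ['d', 'c', 'e', 'b']
'b': index 3 in ['d', 'c', 'e', 'b'] -> ['b', 'd', 'c', 'e']
'd': index 1 in ['b', 'd', 'c', 'e'] -> ['d', 'b', 'c', 'e']
'b': index 1 in ['d', 'b', 'c', 'e'] -> ['b', 'd', 'c', 'e']
'e': index 3 in ['b', 'd', 'c', 'e'] -> ['e', 'b', 'd', 'c']


Output: [0, 3, 3, 3, 1, 3, 1, 1, 3]


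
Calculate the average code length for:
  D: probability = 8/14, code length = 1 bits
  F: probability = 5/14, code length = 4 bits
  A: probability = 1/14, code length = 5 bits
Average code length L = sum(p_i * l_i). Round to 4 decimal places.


Weighted contributions p_i * l_i:
  D: (8/14) * 1 = 8/14
  F: (5/14) * 4 = 20/14
  A: (1/14) * 5 = 5/14
Sum = (8 + 20 + 5)/14 = 33/14

L = 33/14 = 2.3571 bits/symbol


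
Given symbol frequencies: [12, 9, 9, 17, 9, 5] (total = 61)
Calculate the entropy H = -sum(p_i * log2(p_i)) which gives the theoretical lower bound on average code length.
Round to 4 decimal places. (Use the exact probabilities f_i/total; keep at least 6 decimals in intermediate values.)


Per-symbol terms -p_i * log2(p_i) with p_i = f_i/61:
  p = 12/61 = 0.196721: log2(p) = -2.345775, -p*log2(p) = 0.461464
  p = 9/61 = 0.147541: log2(p) = -2.760812, -p*log2(p) = 0.407333
  p = 9/61 = 0.147541: log2(p) = -2.760812, -p*log2(p) = 0.407333
  p = 17/61 = 0.278689: log2(p) = -1.843274, -p*log2(p) = 0.513699
  p = 9/61 = 0.147541: log2(p) = -2.760812, -p*log2(p) = 0.407333
  p = 5/61 = 0.081967: log2(p) = -3.608809, -p*log2(p) = 0.295804
H = 0.461464 + 0.407333 + 0.407333 + 0.513699 + 0.407333 + 0.295804 = 2.492966

H = 2.493 bits/symbol


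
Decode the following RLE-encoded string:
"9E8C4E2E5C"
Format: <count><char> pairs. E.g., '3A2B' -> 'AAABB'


Expanding each <count><char> pair:
  9E -> 'EEEEEEEEE'
  8C -> 'CCCCCCCC'
  4E -> 'EEEE'
  2E -> 'EE'
  5C -> 'CCCCC'

Decoded = EEEEEEEEECCCCCCCCEEEEEECCCCC


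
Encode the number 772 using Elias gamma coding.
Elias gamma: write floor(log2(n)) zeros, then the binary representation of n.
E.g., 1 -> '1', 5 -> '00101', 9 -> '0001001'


num_bits = floor(log2(772)) + 1 = 10
leading_zeros = num_bits - 1 = 9
binary(772) = 1100000100

Elias gamma(772) = '000000000' + '1100000100' = 0000000001100000100 (19 bits)


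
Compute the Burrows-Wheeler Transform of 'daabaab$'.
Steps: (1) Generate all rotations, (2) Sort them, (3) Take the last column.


Rotations (sorted):
  0: $daabaab -> last char: b
  1: aab$daab -> last char: b
  2: aabaab$d -> last char: d
  3: ab$daaba -> last char: a
  4: abaab$da -> last char: a
  5: b$daabaa -> last char: a
  6: baab$daa -> last char: a
  7: daabaab$ -> last char: $


BWT = bbdaaaa$


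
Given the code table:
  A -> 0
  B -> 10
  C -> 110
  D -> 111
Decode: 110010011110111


Decoding:
110 -> C
0 -> A
10 -> B
0 -> A
111 -> D
10 -> B
111 -> D


Result: CABADBD


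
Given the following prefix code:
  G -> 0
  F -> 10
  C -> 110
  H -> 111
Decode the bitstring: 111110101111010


Decoding step by step:
Bits 111 -> H
Bits 110 -> C
Bits 10 -> F
Bits 111 -> H
Bits 10 -> F
Bits 10 -> F


Decoded message: HCFHFF


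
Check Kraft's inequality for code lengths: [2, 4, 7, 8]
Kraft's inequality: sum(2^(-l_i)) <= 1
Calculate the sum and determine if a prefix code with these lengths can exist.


Sum = 2^(-2) + 2^(-4) + 2^(-7) + 2^(-8)
    = 0.25 + 0.0625 + 0.0078125 + 0.00390625
    = 83/256 = 0.32421875
Since 0.32421875 <= 1, Kraft's inequality IS satisfied.
A prefix code with these lengths CAN exist.

Kraft sum = 0.32421875. Satisfied.


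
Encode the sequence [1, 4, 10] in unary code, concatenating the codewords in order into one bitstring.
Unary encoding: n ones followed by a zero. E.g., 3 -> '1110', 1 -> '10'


Encode each number as n ones followed by a terminating 0:
  1 -> 10 (2 bits)
  4 -> 11110 (5 bits)
  10 -> 11111111110 (11 bits)
Total length = 2 + 5 + 11 = 18 bits.

Unary([1, 4, 10]) = 101111011111111110 (18 bits)


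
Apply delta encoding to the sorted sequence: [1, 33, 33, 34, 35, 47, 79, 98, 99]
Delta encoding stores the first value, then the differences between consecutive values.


First value: 1
Deltas:
  33 - 1 = 32
  33 - 33 = 0
  34 - 33 = 1
  35 - 34 = 1
  47 - 35 = 12
  79 - 47 = 32
  98 - 79 = 19
  99 - 98 = 1


Delta encoded: [1, 32, 0, 1, 1, 12, 32, 19, 1]


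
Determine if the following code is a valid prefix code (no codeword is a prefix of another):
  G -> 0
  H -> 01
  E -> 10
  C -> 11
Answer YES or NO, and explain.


Checking each pair (does one codeword prefix another?):
  G='0' vs H='01': prefix -- VIOLATION

NO -- this is NOT a valid prefix code. G (0) is a prefix of H (01).


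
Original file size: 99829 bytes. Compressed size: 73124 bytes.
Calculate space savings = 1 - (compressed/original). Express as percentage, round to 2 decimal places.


ratio = compressed/original = 73124/99829 = 0.732493
savings = 1 - ratio = 1 - 0.732493 = 0.267507
as a percentage: 0.267507 * 100 = 26.75%

Space savings = 1 - 73124/99829 = 26.75%


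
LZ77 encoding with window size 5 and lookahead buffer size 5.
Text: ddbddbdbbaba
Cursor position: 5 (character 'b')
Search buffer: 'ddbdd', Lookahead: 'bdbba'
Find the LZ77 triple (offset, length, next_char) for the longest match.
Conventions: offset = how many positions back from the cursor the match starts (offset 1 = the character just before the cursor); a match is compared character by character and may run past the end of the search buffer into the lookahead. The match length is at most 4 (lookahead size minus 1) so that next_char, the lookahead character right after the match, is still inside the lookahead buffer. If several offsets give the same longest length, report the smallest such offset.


Try each offset into the search buffer:
  offset=1 (pos 4, char 'd'): match length 0
  offset=2 (pos 3, char 'd'): match length 0
  offset=3 (pos 2, char 'b'): match length 2
  offset=4 (pos 1, char 'd'): match length 0
  offset=5 (pos 0, char 'd'): match length 0
Longest match has length 2 at offset 3.
next_char = character at position 5 + 2 = 7 -> 'b'

Best match: offset=3, length=2 (matching 'bd' starting at position 2)
LZ77 triple: (3, 2, 'b')


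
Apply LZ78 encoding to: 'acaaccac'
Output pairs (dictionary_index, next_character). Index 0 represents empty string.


LZ78 encoding steps:
Dictionary: {0: ''}
Step 1: w='' (idx 0), next='a' -> output (0, 'a'), add 'a' as idx 1
Step 2: w='' (idx 0), next='c' -> output (0, 'c'), add 'c' as idx 2
Step 3: w='a' (idx 1), next='a' -> output (1, 'a'), add 'aa' as idx 3
Step 4: w='c' (idx 2), next='c' -> output (2, 'c'), add 'cc' as idx 4
Step 5: w='a' (idx 1), next='c' -> output (1, 'c'), add 'ac' as idx 5


Encoded: [(0, 'a'), (0, 'c'), (1, 'a'), (2, 'c'), (1, 'c')]


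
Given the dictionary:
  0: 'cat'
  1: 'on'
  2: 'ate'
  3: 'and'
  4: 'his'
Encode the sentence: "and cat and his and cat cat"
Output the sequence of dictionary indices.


Look up each word in the dictionary:
  'and' -> 3
  'cat' -> 0
  'and' -> 3
  'his' -> 4
  'and' -> 3
  'cat' -> 0
  'cat' -> 0

Encoded: [3, 0, 3, 4, 3, 0, 0]


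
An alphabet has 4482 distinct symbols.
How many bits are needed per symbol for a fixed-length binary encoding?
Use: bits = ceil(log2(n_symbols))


log2(4482) = 12.1299
Bracket: 2^12 = 4096 < 4482 <= 2^13 = 8192
So ceil(log2(4482)) = 13

bits = ceil(log2(4482)) = ceil(12.1299) = 13 bits


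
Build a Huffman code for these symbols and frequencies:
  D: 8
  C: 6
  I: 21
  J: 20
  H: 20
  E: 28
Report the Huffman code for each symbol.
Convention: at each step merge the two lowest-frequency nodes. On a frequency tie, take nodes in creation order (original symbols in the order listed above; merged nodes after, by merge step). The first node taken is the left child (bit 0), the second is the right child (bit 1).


Huffman tree construction:
Step 1: Merge C(6) + D(8) = 14
Step 2: Merge (C+D)(14) + J(20) = 34
Step 3: Merge H(20) + I(21) = 41
Step 4: Merge E(28) + ((C+D)+J)(34) = 62
Step 5: Merge (H+I)(41) + (E+((C+D)+J))(62) = 103
Read each symbol's code off the tree from the root (left child = 0, right child = 1).

Codes:
  D: 1101 (length 4)
  C: 1100 (length 4)
  I: 01 (length 2)
  J: 111 (length 3)
  H: 00 (length 2)
  E: 10 (length 2)
Average code length: 254/103 = 2.4660 bits/symbol


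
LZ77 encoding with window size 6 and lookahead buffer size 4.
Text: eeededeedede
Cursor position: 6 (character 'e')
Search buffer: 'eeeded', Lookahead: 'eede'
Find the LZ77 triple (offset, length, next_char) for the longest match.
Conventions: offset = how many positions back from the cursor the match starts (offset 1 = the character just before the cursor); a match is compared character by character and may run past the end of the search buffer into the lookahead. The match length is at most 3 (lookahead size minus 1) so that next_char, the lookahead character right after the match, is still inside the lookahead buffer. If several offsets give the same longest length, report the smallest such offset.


Try each offset into the search buffer:
  offset=1 (pos 5, char 'd'): match length 0
  offset=2 (pos 4, char 'e'): match length 1
  offset=3 (pos 3, char 'd'): match length 0
  offset=4 (pos 2, char 'e'): match length 1
  offset=5 (pos 1, char 'e'): match length 3
  offset=6 (pos 0, char 'e'): match length 2
Longest match has length 3 at offset 5.
next_char = character at position 6 + 3 = 9 -> 'e'

Best match: offset=5, length=3 (matching 'eed' starting at position 1)
LZ77 triple: (5, 3, 'e')


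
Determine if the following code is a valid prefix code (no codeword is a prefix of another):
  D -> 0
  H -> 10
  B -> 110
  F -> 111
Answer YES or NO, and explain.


Checking each pair (does one codeword prefix another?):
  D='0' vs H='10': no prefix
  D='0' vs B='110': no prefix
  D='0' vs F='111': no prefix
  H='10' vs D='0': no prefix
  H='10' vs B='110': no prefix
  H='10' vs F='111': no prefix
  B='110' vs D='0': no prefix
  B='110' vs H='10': no prefix
  B='110' vs F='111': no prefix
  F='111' vs D='0': no prefix
  F='111' vs H='10': no prefix
  F='111' vs B='110': no prefix
No violation found over all pairs.

YES -- this is a valid prefix code. No codeword is a prefix of any other codeword.


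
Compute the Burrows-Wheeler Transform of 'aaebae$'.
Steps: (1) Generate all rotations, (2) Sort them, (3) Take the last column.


Rotations (sorted):
  0: $aaebae -> last char: e
  1: aaebae$ -> last char: $
  2: ae$aaeb -> last char: b
  3: aebae$a -> last char: a
  4: bae$aae -> last char: e
  5: e$aaeba -> last char: a
  6: ebae$aa -> last char: a


BWT = e$baeaa


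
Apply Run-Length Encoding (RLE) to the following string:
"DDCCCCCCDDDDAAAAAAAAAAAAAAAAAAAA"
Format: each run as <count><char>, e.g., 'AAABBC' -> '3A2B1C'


Scanning runs left to right:
  i=0: run of 'D' x 2 -> '2D'
  i=2: run of 'C' x 6 -> '6C'
  i=8: run of 'D' x 4 -> '4D'
  i=12: run of 'A' x 20 -> '20A'

RLE = 2D6C4D20A


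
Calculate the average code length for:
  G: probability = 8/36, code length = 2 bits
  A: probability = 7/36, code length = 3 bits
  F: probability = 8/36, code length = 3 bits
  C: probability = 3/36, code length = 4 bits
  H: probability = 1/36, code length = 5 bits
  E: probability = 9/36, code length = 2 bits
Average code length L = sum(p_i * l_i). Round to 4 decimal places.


Weighted contributions p_i * l_i:
  G: (8/36) * 2 = 16/36
  A: (7/36) * 3 = 21/36
  F: (8/36) * 3 = 24/36
  C: (3/36) * 4 = 12/36
  H: (1/36) * 5 = 5/36
  E: (9/36) * 2 = 18/36
Sum = (16 + 21 + 24 + 12 + 5 + 18)/36 = 96/36

L = 96/36 = 2.6667 bits/symbol


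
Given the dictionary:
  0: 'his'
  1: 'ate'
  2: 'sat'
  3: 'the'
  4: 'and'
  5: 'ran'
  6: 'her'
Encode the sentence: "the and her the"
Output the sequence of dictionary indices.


Look up each word in the dictionary:
  'the' -> 3
  'and' -> 4
  'her' -> 6
  'the' -> 3

Encoded: [3, 4, 6, 3]


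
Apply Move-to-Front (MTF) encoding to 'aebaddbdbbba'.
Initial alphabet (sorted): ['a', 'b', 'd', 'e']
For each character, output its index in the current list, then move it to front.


MTF encoding:
'a': index 0 in ['a', 'b', 'd', 'e'] -> ['a', 'b', 'd', 'e']
'e': index 3 in ['a', 'b', 'd', 'e'] -> ['e', 'a', 'b', 'd']
'b': index 2 in ['e', 'a', 'b', 'd'] -> ['b', 'e', 'a', 'd']
'a': index 2 in ['b', 'e', 'a', 'd'] -> ['a', 'b', 'e', 'd']
'd': index 3 in ['a', 'b', 'e', 'd'] -> ['d', 'a', 'b', 'e']
'd': index 0 in ['d', 'a', 'b', 'e'] -> ['d', 'a', 'b', 'e']
'b': index 2 in ['d', 'a', 'b', 'e'] -> ['b', 'd', 'a', 'e']
'd': index 1 in ['b', 'd', 'a', 'e'] -> ['d', 'b', 'a', 'e']
'b': index 1 in ['d', 'b', 'a', 'e'] -> ['b', 'd', 'a', 'e']
'b': index 0 in ['b', 'd', 'a', 'e'] -> ['b', 'd', 'a', 'e']
'b': index 0 in ['b', 'd', 'a', 'e'] -> ['b', 'd', 'a', 'e']
'a': index 2 in ['b', 'd', 'a', 'e'] -> ['a', 'b', 'd', 'e']


Output: [0, 3, 2, 2, 3, 0, 2, 1, 1, 0, 0, 2]


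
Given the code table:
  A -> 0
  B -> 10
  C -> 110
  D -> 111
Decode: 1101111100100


Decoding:
110 -> C
111 -> D
110 -> C
0 -> A
10 -> B
0 -> A


Result: CDCABA


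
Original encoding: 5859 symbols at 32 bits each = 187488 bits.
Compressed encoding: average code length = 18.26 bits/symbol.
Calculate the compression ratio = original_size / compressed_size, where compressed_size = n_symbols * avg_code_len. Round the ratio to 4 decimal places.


original_size = n_symbols * orig_bits = 5859 * 32 = 187488 bits
compressed_size = n_symbols * avg_code_len = 5859 * 18.26 = 106985.34 bits
ratio = original_size / compressed_size = 187488 / 106985.34 = 1.7525

Compression ratio = 1.7525


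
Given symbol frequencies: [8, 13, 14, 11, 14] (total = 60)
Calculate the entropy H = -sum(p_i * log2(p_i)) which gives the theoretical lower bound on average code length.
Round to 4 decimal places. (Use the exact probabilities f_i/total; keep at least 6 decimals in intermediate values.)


Per-symbol terms -p_i * log2(p_i) with p_i = f_i/60:
  p = 8/60 = 0.133333: log2(p) = -2.906891, -p*log2(p) = 0.387585
  p = 13/60 = 0.216667: log2(p) = -2.206451, -p*log2(p) = 0.478064
  p = 14/60 = 0.233333: log2(p) = -2.099536, -p*log2(p) = 0.489892
  p = 11/60 = 0.183333: log2(p) = -2.447459, -p*log2(p) = 0.448701
  p = 14/60 = 0.233333: log2(p) = -2.099536, -p*log2(p) = 0.489892
H = 0.387585 + 0.478064 + 0.489892 + 0.448701 + 0.489892 = 2.294134

H = 2.2941 bits/symbol


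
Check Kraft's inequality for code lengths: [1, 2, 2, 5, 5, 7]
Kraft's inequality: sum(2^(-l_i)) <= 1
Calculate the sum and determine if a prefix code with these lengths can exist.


Sum = 2^(-1) + 2^(-2) + 2^(-2) + 2^(-5) + 2^(-5) + 2^(-7)
    = 0.5 + 0.25 + 0.25 + 0.03125 + 0.03125 + 0.0078125
    = 137/128 = 1.0703125
Since 1.0703125 > 1, Kraft's inequality is NOT satisfied.
A prefix code with these lengths CANNOT exist.

Kraft sum = 1.0703125. Not satisfied.


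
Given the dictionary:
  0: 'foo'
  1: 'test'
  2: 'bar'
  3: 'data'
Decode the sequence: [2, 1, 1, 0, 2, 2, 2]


Look up each index in the dictionary:
  2 -> 'bar'
  1 -> 'test'
  1 -> 'test'
  0 -> 'foo'
  2 -> 'bar'
  2 -> 'bar'
  2 -> 'bar'

Decoded: "bar test test foo bar bar bar"


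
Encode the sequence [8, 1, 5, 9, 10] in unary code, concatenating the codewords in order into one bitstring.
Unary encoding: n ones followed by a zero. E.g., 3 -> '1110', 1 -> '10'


Encode each number as n ones followed by a terminating 0:
  8 -> 111111110 (9 bits)
  1 -> 10 (2 bits)
  5 -> 111110 (6 bits)
  9 -> 1111111110 (10 bits)
  10 -> 11111111110 (11 bits)
Total length = 9 + 2 + 6 + 10 + 11 = 38 bits.

Unary([8, 1, 5, 9, 10]) = 11111111010111110111111111011111111110 (38 bits)


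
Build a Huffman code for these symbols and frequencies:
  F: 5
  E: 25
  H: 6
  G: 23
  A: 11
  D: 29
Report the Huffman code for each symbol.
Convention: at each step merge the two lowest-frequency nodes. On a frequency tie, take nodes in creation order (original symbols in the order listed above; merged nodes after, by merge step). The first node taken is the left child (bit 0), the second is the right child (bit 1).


Huffman tree construction:
Step 1: Merge F(5) + H(6) = 11
Step 2: Merge A(11) + (F+H)(11) = 22
Step 3: Merge (A+(F+H))(22) + G(23) = 45
Step 4: Merge E(25) + D(29) = 54
Step 5: Merge ((A+(F+H))+G)(45) + (E+D)(54) = 99
Read each symbol's code off the tree from the root (left child = 0, right child = 1).

Codes:
  F: 0010 (length 4)
  E: 10 (length 2)
  H: 0011 (length 4)
  G: 01 (length 2)
  A: 000 (length 3)
  D: 11 (length 2)
Average code length: 231/99 = 2.3333 bits/symbol


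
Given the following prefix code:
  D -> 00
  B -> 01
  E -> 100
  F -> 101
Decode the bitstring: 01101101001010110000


Decoding step by step:
Bits 01 -> B
Bits 101 -> F
Bits 101 -> F
Bits 00 -> D
Bits 101 -> F
Bits 01 -> B
Bits 100 -> E
Bits 00 -> D


Decoded message: BFFDFBED


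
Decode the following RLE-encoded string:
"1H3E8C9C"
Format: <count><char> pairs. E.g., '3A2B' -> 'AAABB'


Expanding each <count><char> pair:
  1H -> 'H'
  3E -> 'EEE'
  8C -> 'CCCCCCCC'
  9C -> 'CCCCCCCCC'

Decoded = HEEECCCCCCCCCCCCCCCCC


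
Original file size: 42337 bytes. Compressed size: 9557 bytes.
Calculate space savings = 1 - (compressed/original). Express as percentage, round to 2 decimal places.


ratio = compressed/original = 9557/42337 = 0.225736
savings = 1 - ratio = 1 - 0.225736 = 0.774264
as a percentage: 0.774264 * 100 = 77.43%

Space savings = 1 - 9557/42337 = 77.43%


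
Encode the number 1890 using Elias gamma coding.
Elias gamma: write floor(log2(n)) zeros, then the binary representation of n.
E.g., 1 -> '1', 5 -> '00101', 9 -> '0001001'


num_bits = floor(log2(1890)) + 1 = 11
leading_zeros = num_bits - 1 = 10
binary(1890) = 11101100010

Elias gamma(1890) = '0000000000' + '11101100010' = 000000000011101100010 (21 bits)


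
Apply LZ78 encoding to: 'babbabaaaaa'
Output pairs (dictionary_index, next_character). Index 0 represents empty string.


LZ78 encoding steps:
Dictionary: {0: ''}
Step 1: w='' (idx 0), next='b' -> output (0, 'b'), add 'b' as idx 1
Step 2: w='' (idx 0), next='a' -> output (0, 'a'), add 'a' as idx 2
Step 3: w='b' (idx 1), next='b' -> output (1, 'b'), add 'bb' as idx 3
Step 4: w='a' (idx 2), next='b' -> output (2, 'b'), add 'ab' as idx 4
Step 5: w='a' (idx 2), next='a' -> output (2, 'a'), add 'aa' as idx 5
Step 6: w='aa' (idx 5), next='a' -> output (5, 'a'), add 'aaa' as idx 6


Encoded: [(0, 'b'), (0, 'a'), (1, 'b'), (2, 'b'), (2, 'a'), (5, 'a')]


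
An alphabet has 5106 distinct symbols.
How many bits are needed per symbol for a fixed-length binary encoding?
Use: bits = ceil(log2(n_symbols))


log2(5106) = 12.318
Bracket: 2^12 = 4096 < 5106 <= 2^13 = 8192
So ceil(log2(5106)) = 13

bits = ceil(log2(5106)) = ceil(12.318) = 13 bits


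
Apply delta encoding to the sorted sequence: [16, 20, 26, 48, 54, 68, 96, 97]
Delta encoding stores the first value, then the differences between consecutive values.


First value: 16
Deltas:
  20 - 16 = 4
  26 - 20 = 6
  48 - 26 = 22
  54 - 48 = 6
  68 - 54 = 14
  96 - 68 = 28
  97 - 96 = 1


Delta encoded: [16, 4, 6, 22, 6, 14, 28, 1]


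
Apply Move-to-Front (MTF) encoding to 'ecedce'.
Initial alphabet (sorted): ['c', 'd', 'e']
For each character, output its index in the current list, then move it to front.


MTF encoding:
'e': index 2 in ['c', 'd', 'e'] -> ['e', 'c', 'd']
'c': index 1 in ['e', 'c', 'd'] -> ['c', 'e', 'd']
'e': index 1 in ['c', 'e', 'd'] -> ['e', 'c', 'd']
'd': index 2 in ['e', 'c', 'd'] -> ['d', 'e', 'c']
'c': index 2 in ['d', 'e', 'c'] -> ['c', 'd', 'e']
'e': index 2 in ['c', 'd', 'e'] -> ['e', 'c', 'd']


Output: [2, 1, 1, 2, 2, 2]


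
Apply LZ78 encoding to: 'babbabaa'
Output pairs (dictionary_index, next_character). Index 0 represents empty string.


LZ78 encoding steps:
Dictionary: {0: ''}
Step 1: w='' (idx 0), next='b' -> output (0, 'b'), add 'b' as idx 1
Step 2: w='' (idx 0), next='a' -> output (0, 'a'), add 'a' as idx 2
Step 3: w='b' (idx 1), next='b' -> output (1, 'b'), add 'bb' as idx 3
Step 4: w='a' (idx 2), next='b' -> output (2, 'b'), add 'ab' as idx 4
Step 5: w='a' (idx 2), next='a' -> output (2, 'a'), add 'aa' as idx 5


Encoded: [(0, 'b'), (0, 'a'), (1, 'b'), (2, 'b'), (2, 'a')]


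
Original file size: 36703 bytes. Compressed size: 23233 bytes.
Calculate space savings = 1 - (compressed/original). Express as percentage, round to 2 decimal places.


ratio = compressed/original = 23233/36703 = 0.633
savings = 1 - ratio = 1 - 0.633 = 0.367
as a percentage: 0.367 * 100 = 36.7%

Space savings = 1 - 23233/36703 = 36.7%
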